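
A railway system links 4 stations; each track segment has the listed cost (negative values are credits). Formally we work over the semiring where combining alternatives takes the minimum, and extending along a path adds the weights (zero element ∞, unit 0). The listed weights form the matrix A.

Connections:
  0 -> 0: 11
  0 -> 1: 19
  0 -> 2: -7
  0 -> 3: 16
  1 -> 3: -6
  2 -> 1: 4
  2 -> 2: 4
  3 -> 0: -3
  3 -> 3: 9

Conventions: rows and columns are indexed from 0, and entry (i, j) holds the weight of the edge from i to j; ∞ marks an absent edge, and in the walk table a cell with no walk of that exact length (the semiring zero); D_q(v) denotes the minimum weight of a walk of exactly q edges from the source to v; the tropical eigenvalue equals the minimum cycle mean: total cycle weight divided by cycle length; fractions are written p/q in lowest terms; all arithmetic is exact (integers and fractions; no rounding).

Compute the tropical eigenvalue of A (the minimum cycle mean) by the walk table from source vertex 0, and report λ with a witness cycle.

q=0: [0, ∞, ∞, ∞]
q=1: [11, 19, -7, 16]
q=2: [13, -3, -3, 13]
q=3: [10, 1, 1, -9]
q=4: [-12, 5, 3, -5]
Optimal cycle mean attained by: cycle 0->2->1->3->0, total (-7) + 4 + (-6) + (-3), length 4.
Answer: λ = -3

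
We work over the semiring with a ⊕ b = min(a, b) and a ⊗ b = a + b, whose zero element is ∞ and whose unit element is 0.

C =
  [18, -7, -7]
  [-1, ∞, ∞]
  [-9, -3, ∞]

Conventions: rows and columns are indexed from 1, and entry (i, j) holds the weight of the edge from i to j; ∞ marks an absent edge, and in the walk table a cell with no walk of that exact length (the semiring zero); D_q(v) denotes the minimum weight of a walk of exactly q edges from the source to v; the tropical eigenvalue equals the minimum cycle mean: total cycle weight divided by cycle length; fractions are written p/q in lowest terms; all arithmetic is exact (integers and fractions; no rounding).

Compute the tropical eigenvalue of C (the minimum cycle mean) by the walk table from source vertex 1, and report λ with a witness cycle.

q=0: [0, ∞, ∞]
q=1: [18, -7, -7]
q=2: [-16, -10, 11]
q=3: [-11, -23, -23]
Optimal cycle mean attained by: cycle 1->3->1, total (-7) + (-9), length 2.
Answer: λ = -8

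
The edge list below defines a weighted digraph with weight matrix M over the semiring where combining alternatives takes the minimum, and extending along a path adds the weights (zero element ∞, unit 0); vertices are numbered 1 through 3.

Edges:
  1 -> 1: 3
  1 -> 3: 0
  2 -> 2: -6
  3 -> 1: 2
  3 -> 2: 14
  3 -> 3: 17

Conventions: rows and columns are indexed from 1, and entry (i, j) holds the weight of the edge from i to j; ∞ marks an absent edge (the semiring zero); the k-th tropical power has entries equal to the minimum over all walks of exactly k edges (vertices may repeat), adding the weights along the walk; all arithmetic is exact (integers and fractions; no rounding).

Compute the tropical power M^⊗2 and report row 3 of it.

M^⊗2:
  [2, 14, 3]
  [∞, -12, ∞]
  [5, 8, 2]
Answer: row 3 of M^⊗2 = [5, 8, 2]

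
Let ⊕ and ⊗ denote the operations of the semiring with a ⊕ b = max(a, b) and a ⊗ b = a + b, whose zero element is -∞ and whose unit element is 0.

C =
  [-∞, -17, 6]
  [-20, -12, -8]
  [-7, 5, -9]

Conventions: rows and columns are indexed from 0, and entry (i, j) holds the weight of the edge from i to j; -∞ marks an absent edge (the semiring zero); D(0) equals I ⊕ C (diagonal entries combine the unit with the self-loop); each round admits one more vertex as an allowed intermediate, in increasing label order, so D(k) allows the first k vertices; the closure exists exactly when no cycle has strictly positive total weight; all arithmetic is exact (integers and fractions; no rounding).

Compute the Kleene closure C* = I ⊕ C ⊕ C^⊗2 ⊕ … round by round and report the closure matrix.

D(0):
  [0, -17, 6]
  [-20, 0, -8]
  [-7, 5, 0]
D(1):
  [0, -17, 6]
  [-20, 0, -8]
  [-7, 5, 0]
D(2):
  [0, -17, 6]
  [-20, 0, -8]
  [-7, 5, 0]
D(3):
  [0, 11, 6]
  [-15, 0, -8]
  [-7, 5, 0]
Answer: C* = [[0, 11, 6], [-15, 0, -8], [-7, 5, 0]]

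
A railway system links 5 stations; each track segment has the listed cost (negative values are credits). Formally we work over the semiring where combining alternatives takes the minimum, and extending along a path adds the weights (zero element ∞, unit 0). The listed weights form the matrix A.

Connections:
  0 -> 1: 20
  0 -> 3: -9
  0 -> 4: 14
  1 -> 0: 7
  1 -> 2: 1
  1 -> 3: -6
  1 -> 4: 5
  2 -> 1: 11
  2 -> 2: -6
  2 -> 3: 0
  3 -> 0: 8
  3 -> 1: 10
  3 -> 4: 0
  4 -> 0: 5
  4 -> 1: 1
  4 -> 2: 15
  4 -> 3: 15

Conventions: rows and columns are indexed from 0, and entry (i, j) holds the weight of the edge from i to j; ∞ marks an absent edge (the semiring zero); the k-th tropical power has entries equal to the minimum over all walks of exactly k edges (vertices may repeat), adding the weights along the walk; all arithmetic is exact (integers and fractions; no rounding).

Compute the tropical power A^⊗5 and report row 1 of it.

A^⊗2:
  [-1, 1, 21, 14, -9]
  [2, 4, -5, -2, -6]
  [8, 5, -12, -6, 0]
  [5, 1, 11, -1, 15]
  [8, 25, 2, -5, 6]
A^⊗3:
  [-4, -8, 2, -10, 6]
  [-1, -5, -11, -7, -2]
  [2, -1, -18, -12, -6]
  [7, 9, 2, -5, -1]
  [3, 5, -4, -1, -5]
A^⊗4:
  [-2, 0, -7, -14, -10]
  [1, -1, -17, -11, -7]
  [-4, -7, -24, -18, -12]
  [3, 0, -4, -2, -5]
  [0, -4, -10, -6, -1]
A^⊗5:
  [-6, -9, -13, -11, -14]
  [-3, -6, -23, -17, -11]
  [-10, -13, -30, -24, -18]
  [0, -4, -10, -6, -2]
  [2, 0, -16, -10, -6]
Answer: row 1 of A^⊗5 = [-3, -6, -23, -17, -11]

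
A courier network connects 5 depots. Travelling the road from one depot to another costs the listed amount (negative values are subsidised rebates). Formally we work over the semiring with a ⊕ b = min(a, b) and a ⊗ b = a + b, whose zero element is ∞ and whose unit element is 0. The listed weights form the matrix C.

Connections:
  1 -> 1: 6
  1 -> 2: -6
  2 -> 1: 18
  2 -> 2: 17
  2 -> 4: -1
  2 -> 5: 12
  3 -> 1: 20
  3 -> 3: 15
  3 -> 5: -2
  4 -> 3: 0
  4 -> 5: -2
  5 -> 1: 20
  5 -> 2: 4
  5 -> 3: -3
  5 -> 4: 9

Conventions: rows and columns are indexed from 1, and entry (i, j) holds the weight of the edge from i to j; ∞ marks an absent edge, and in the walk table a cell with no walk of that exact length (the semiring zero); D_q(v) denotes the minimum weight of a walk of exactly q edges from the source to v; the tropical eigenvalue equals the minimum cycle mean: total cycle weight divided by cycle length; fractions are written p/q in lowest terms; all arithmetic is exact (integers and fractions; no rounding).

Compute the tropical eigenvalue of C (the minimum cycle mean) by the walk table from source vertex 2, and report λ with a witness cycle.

q=0: [∞, 0, ∞, ∞, ∞]
q=1: [18, 17, ∞, -1, 12]
q=2: [24, 12, -1, 16, -3]
q=3: [17, 1, -6, 6, -3]
q=4: [14, 1, -6, 0, -8]
q=5: [12, -4, -11, 0, -8]
Optimal cycle mean attained by: cycle 3->5->3, total (-2) + (-3), length 2.
Answer: λ = -5/2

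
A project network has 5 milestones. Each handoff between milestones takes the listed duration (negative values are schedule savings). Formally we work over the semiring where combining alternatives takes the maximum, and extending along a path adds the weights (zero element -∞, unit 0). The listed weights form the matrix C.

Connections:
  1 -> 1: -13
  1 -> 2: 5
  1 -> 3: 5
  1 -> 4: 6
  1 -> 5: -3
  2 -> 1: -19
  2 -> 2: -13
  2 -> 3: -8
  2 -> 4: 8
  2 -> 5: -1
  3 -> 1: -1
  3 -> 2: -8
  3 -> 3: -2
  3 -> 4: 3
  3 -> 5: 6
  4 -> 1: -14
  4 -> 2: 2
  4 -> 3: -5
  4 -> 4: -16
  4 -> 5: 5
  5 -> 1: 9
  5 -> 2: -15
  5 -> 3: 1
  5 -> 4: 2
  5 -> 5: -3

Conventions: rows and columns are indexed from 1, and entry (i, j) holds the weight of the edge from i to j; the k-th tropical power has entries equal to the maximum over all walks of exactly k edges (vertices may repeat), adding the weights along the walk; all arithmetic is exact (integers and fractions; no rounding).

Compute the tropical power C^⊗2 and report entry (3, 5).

C^⊗2:
  [6, 8, 3, 13, 11]
  [8, 10, 3, 1, 13]
  [15, 5, 7, 8, 8]
  [14, -9, 6, 10, 2]
  [6, 14, 14, 15, 7]
Key observation: the optimum is the walk 3->4->5, with weight 3 + 5 = 8.
Optimal value attained by: walk 3->4->5.
Answer: (C^⊗2)[3][5] = 8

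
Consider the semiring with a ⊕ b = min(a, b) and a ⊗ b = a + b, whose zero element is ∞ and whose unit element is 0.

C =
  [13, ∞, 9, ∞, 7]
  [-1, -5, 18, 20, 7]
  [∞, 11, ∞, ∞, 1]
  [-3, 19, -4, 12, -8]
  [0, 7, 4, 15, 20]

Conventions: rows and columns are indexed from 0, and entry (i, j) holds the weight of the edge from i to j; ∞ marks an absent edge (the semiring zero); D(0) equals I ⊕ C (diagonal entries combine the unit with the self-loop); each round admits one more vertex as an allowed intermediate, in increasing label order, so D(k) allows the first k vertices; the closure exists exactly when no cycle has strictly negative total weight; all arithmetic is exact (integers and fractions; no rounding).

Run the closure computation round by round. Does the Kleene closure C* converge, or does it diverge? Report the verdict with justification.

Detection: at round 0, diagonal entry (1, 1) turns strictly negative.
Key observation: the cycle 1->1 has total weight (-5), which is strictly negative.
Answer: DIVERGES — negative cycle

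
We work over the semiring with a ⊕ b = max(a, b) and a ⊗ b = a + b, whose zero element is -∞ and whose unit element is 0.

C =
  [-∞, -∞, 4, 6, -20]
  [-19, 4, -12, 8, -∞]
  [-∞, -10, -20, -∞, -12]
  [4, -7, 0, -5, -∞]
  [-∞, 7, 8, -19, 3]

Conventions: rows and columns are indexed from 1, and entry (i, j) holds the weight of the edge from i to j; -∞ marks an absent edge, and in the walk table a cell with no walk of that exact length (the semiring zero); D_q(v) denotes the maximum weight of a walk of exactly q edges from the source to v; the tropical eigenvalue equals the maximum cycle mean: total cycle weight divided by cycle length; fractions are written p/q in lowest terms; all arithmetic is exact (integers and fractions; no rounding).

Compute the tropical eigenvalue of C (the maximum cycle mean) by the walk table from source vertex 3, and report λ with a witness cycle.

q=0: [-∞, -∞, 0, -∞, -∞]
q=1: [-∞, -10, -20, -∞, -12]
q=2: [-29, -5, -4, -2, -9]
q=3: [2, -1, -1, 3, -6]
q=4: [7, 3, 6, 8, -3]
q=5: [12, 7, 11, 13, 0]
Optimal cycle mean attained by: cycle 1->4->1, total 6 + 4, length 2.
Answer: λ = 5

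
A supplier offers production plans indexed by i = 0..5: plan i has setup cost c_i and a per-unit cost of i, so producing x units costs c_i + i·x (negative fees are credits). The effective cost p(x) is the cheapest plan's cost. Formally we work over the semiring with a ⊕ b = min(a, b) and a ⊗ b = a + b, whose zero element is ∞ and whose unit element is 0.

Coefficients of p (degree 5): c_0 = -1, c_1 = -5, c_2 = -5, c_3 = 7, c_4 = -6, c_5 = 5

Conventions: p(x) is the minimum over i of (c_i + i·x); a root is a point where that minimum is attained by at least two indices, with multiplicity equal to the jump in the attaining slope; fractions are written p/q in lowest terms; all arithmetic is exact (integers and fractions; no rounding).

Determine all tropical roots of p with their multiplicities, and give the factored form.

hull edge (i=0, c=-1) to (i=1, c=-5): slope -4, span 1
hull edge (i=1, c=-5) to (i=4, c=-6): slope -1/3, span 3
hull edge (i=4, c=-6) to (i=5, c=5): slope 11, span 1
Factored form: p(x) = 5 ⊗ (x ⊕ (-11)) ⊗ (x ⊕ 1/3) ⊗ (x ⊕ 1/3) ⊗ (x ⊕ 1/3) ⊗ (x ⊕ 4)
Answer: roots = -11 (mult 1), 1/3 (mult 3), 4 (mult 1)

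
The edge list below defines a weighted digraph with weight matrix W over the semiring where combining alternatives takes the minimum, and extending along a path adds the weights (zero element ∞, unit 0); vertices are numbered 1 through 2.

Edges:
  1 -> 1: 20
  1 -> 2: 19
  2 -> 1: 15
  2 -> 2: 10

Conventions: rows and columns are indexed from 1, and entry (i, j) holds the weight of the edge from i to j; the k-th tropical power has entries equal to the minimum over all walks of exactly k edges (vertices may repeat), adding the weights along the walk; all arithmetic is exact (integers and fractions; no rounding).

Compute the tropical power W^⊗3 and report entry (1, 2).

W^⊗2:
  [34, 29]
  [25, 20]
W^⊗3:
  [44, 39]
  [35, 30]
Key observation: the optimum is the walk 1->2->2->2, with weight 19 + 10 + 10 = 39.
Optimal value attained by: walk 1->2->2->2.
Answer: (W^⊗3)[1][2] = 39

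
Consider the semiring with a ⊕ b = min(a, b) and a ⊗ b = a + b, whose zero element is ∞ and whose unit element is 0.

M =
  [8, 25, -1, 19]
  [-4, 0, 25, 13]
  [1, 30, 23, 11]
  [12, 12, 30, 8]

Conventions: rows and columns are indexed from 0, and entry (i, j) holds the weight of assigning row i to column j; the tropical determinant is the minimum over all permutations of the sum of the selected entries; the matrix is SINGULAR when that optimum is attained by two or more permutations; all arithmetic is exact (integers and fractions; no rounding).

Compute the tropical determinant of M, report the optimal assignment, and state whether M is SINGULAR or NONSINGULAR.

σ = (0, 1, 2, 3): 8 + 0 + 23 + 8 = 39
σ = (0, 1, 3, 2): 8 + 0 + 11 + 30 = 49
σ = (0, 2, 1, 3): 8 + 25 + 30 + 8 = 71
σ = (0, 2, 3, 1): 8 + 25 + 11 + 12 = 56
σ = (0, 3, 1, 2): 8 + 13 + 30 + 30 = 81
σ = (0, 3, 2, 1): 8 + 13 + 23 + 12 = 56
σ = (1, 0, 2, 3): 25 + (-4) + 23 + 8 = 52
σ = (1, 0, 3, 2): 25 + (-4) + 11 + 30 = 62
σ = (1, 2, 0, 3): 25 + 25 + 1 + 8 = 59
σ = (1, 2, 3, 0): 25 + 25 + 11 + 12 = 73
σ = (1, 3, 0, 2): 25 + 13 + 1 + 30 = 69
σ = (1, 3, 2, 0): 25 + 13 + 23 + 12 = 73
σ = (2, 0, 1, 3): (-1) + (-4) + 30 + 8 = 33
σ = (2, 0, 3, 1): (-1) + (-4) + 11 + 12 = 18
σ = (2, 1, 0, 3): (-1) + 0 + 1 + 8 = 8
σ = (2, 1, 3, 0): (-1) + 0 + 11 + 12 = 22
σ = (2, 3, 0, 1): (-1) + 13 + 1 + 12 = 25
σ = (2, 3, 1, 0): (-1) + 13 + 30 + 12 = 54
σ = (3, 0, 1, 2): 19 + (-4) + 30 + 30 = 75
σ = (3, 0, 2, 1): 19 + (-4) + 23 + 12 = 50
σ = (3, 1, 0, 2): 19 + 0 + 1 + 30 = 50
σ = (3, 1, 2, 0): 19 + 0 + 23 + 12 = 54
σ = (3, 2, 0, 1): 19 + 25 + 1 + 12 = 57
σ = (3, 2, 1, 0): 19 + 25 + 30 + 12 = 86
Optimal value attained by: σ = (2, 1, 0, 3).
Answer: det⊕(M) = 8; verdict: NONSINGULAR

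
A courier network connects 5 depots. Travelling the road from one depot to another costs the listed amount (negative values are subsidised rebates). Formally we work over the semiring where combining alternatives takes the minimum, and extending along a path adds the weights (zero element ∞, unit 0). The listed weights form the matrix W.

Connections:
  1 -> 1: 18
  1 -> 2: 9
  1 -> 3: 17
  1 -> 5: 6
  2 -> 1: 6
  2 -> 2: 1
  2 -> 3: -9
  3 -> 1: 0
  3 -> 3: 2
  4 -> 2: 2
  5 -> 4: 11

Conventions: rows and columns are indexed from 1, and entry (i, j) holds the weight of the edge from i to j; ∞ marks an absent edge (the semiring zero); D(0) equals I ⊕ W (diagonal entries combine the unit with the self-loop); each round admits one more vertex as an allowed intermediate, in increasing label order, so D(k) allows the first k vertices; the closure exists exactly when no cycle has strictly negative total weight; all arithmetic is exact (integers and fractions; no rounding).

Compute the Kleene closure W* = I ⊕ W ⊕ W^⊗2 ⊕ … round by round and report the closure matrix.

D(0):
  [0, 9, 17, ∞, 6]
  [6, 0, -9, ∞, ∞]
  [0, ∞, 0, ∞, ∞]
  [∞, 2, ∞, 0, ∞]
  [∞, ∞, ∞, 11, 0]
D(1):
  [0, 9, 17, ∞, 6]
  [6, 0, -9, ∞, 12]
  [0, 9, 0, ∞, 6]
  [∞, 2, ∞, 0, ∞]
  [∞, ∞, ∞, 11, 0]
D(2):
  [0, 9, 0, ∞, 6]
  [6, 0, -9, ∞, 12]
  [0, 9, 0, ∞, 6]
  [8, 2, -7, 0, 14]
  [∞, ∞, ∞, 11, 0]
D(3):
  [0, 9, 0, ∞, 6]
  [-9, 0, -9, ∞, -3]
  [0, 9, 0, ∞, 6]
  [-7, 2, -7, 0, -1]
  [∞, ∞, ∞, 11, 0]
D(4):
  [0, 9, 0, ∞, 6]
  [-9, 0, -9, ∞, -3]
  [0, 9, 0, ∞, 6]
  [-7, 2, -7, 0, -1]
  [4, 13, 4, 11, 0]
D(5):
  [0, 9, 0, 17, 6]
  [-9, 0, -9, 8, -3]
  [0, 9, 0, 17, 6]
  [-7, 2, -7, 0, -1]
  [4, 13, 4, 11, 0]
Answer: W* = [[0, 9, 0, 17, 6], [-9, 0, -9, 8, -3], [0, 9, 0, 17, 6], [-7, 2, -7, 0, -1], [4, 13, 4, 11, 0]]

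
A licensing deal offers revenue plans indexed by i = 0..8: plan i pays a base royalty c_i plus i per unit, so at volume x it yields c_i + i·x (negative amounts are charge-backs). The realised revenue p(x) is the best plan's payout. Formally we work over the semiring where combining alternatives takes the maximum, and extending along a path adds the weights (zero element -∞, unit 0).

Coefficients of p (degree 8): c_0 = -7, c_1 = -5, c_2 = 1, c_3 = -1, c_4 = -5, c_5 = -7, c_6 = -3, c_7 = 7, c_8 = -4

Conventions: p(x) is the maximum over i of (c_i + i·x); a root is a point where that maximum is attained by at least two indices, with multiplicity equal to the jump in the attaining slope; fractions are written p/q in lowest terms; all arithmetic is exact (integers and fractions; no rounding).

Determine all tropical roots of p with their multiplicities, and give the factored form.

hull edge (i=0, c=-7) to (i=2, c=1): slope 4, span 2
hull edge (i=2, c=1) to (i=7, c=7): slope 6/5, span 5
hull edge (i=7, c=7) to (i=8, c=-4): slope -11, span 1
Factored form: p(x) = -4 ⊗ (x ⊕ (-4)) ⊗ (x ⊕ (-4)) ⊗ (x ⊕ (-6/5)) ⊗ (x ⊕ (-6/5)) ⊗ (x ⊕ (-6/5)) ⊗ (x ⊕ (-6/5)) ⊗ (x ⊕ (-6/5)) ⊗ (x ⊕ 11)
Answer: roots = -4 (mult 2), -6/5 (mult 5), 11 (mult 1)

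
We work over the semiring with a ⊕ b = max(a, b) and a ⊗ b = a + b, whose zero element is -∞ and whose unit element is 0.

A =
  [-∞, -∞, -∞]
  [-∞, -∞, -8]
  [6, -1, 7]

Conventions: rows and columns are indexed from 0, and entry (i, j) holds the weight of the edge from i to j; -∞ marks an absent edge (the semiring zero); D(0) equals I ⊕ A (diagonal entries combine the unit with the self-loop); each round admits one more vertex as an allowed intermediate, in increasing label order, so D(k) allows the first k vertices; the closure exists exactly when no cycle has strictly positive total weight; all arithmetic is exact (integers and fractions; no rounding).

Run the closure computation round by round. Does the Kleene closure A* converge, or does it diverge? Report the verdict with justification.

Detection: at round 0, diagonal entry (2, 2) turns strictly positive.
Key observation: the cycle 2->2 has total weight 7, which is strictly positive.
Answer: DIVERGES — positive cycle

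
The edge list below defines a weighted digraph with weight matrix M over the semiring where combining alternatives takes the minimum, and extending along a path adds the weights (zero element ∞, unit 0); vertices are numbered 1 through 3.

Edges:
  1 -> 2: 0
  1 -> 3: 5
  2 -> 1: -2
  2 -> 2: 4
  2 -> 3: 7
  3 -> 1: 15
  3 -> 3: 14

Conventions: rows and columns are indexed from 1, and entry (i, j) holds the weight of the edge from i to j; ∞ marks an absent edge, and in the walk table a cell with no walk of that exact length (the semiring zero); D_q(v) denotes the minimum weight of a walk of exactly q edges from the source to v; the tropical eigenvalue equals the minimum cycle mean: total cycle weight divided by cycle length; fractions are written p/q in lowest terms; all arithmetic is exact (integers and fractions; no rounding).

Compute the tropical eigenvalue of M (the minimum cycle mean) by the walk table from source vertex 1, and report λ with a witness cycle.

q=0: [0, ∞, ∞]
q=1: [∞, 0, 5]
q=2: [-2, 4, 7]
q=3: [2, -2, 3]
Optimal cycle mean attained by: cycle 1->2->1, total 0 + (-2), length 2.
Answer: λ = -1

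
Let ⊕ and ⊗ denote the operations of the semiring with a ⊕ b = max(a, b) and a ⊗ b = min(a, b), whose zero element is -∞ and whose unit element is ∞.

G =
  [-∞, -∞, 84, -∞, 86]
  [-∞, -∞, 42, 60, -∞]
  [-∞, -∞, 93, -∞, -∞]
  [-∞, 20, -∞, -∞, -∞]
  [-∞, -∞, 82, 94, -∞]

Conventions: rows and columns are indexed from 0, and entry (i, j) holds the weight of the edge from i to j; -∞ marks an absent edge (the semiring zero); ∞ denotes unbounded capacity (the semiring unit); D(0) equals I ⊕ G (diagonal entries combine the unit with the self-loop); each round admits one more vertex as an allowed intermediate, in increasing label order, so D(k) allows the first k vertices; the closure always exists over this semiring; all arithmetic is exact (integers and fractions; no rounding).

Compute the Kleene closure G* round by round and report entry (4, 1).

D(0):
  [∞, -∞, 84, -∞, 86]
  [-∞, ∞, 42, 60, -∞]
  [-∞, -∞, ∞, -∞, -∞]
  [-∞, 20, -∞, ∞, -∞]
  [-∞, -∞, 82, 94, ∞]
D(1):
  [∞, -∞, 84, -∞, 86]
  [-∞, ∞, 42, 60, -∞]
  [-∞, -∞, ∞, -∞, -∞]
  [-∞, 20, -∞, ∞, -∞]
  [-∞, -∞, 82, 94, ∞]
D(2):
  [∞, -∞, 84, -∞, 86]
  [-∞, ∞, 42, 60, -∞]
  [-∞, -∞, ∞, -∞, -∞]
  [-∞, 20, 20, ∞, -∞]
  [-∞, -∞, 82, 94, ∞]
D(3):
  [∞, -∞, 84, -∞, 86]
  [-∞, ∞, 42, 60, -∞]
  [-∞, -∞, ∞, -∞, -∞]
  [-∞, 20, 20, ∞, -∞]
  [-∞, -∞, 82, 94, ∞]
D(4):
  [∞, -∞, 84, -∞, 86]
  [-∞, ∞, 42, 60, -∞]
  [-∞, -∞, ∞, -∞, -∞]
  [-∞, 20, 20, ∞, -∞]
  [-∞, 20, 82, 94, ∞]
D(5):
  [∞, 20, 84, 86, 86]
  [-∞, ∞, 42, 60, -∞]
  [-∞, -∞, ∞, -∞, -∞]
  [-∞, 20, 20, ∞, -∞]
  [-∞, 20, 82, 94, ∞]
Answer: G*[4][1] = 20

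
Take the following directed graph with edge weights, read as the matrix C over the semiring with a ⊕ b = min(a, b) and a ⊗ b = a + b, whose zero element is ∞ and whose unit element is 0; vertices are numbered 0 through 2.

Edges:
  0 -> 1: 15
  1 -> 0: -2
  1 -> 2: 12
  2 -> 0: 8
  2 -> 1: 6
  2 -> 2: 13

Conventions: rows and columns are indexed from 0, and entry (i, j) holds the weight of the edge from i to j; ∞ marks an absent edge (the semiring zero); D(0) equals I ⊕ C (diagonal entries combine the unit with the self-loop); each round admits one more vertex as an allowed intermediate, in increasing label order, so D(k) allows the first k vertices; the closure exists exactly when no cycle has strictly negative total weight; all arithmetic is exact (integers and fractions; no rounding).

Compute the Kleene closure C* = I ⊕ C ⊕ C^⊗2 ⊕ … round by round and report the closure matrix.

D(0):
  [0, 15, ∞]
  [-2, 0, 12]
  [8, 6, 0]
D(1):
  [0, 15, ∞]
  [-2, 0, 12]
  [8, 6, 0]
D(2):
  [0, 15, 27]
  [-2, 0, 12]
  [4, 6, 0]
D(3):
  [0, 15, 27]
  [-2, 0, 12]
  [4, 6, 0]
Answer: C* = [[0, 15, 27], [-2, 0, 12], [4, 6, 0]]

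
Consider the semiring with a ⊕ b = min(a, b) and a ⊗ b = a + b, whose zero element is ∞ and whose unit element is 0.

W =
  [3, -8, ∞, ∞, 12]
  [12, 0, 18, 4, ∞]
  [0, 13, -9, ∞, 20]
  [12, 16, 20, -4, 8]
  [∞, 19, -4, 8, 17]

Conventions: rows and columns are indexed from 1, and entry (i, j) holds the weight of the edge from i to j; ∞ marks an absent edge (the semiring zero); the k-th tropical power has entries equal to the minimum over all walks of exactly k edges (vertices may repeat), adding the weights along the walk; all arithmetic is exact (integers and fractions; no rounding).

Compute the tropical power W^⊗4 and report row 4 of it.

W^⊗2:
  [4, -8, 8, -4, 15]
  [12, 0, 9, 0, 12]
  [-9, -8, -18, 17, 11]
  [8, 4, 4, -8, 4]
  [-4, 9, -13, 4, 16]
W^⊗3:
  [4, -8, -1, -8, 4]
  [9, 0, 0, -4, 8]
  [-18, -17, -27, -4, 2]
  [4, 0, -5, -12, 0]
  [-13, -12, -22, 0, 7]
W^⊗4:
  [-1, -8, -10, -12, 0]
  [0, 0, -9, -8, 4]
  [-27, -26, -36, -13, -7]
  [-5, -4, -14, -16, -4]
  [-22, -21, -31, -8, -2]
Answer: row 4 of W^⊗4 = [-5, -4, -14, -16, -4]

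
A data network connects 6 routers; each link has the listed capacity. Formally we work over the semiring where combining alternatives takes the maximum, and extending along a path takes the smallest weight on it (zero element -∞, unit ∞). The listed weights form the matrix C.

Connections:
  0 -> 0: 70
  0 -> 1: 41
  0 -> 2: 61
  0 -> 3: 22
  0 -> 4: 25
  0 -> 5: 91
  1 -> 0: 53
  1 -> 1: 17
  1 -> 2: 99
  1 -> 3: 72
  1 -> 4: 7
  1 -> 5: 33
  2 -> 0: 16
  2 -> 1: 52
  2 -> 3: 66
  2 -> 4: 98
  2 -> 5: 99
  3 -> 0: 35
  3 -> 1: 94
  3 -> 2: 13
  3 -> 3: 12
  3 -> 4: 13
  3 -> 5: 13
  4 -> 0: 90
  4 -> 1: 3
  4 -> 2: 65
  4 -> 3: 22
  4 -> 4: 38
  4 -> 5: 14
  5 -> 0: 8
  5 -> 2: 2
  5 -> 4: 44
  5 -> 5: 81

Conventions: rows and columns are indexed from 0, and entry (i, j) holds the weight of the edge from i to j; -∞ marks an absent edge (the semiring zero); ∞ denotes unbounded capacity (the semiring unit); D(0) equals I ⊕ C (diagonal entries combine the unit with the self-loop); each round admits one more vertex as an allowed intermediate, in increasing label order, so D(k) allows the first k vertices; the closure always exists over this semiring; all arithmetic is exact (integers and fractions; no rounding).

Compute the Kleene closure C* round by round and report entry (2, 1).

D(0):
  [∞, 41, 61, 22, 25, 91]
  [53, ∞, 99, 72, 7, 33]
  [16, 52, ∞, 66, 98, 99]
  [35, 94, 13, ∞, 13, 13]
  [90, 3, 65, 22, ∞, 14]
  [8, -∞, 2, -∞, 44, ∞]
D(1):
  [∞, 41, 61, 22, 25, 91]
  [53, ∞, 99, 72, 25, 53]
  [16, 52, ∞, 66, 98, 99]
  [35, 94, 35, ∞, 25, 35]
  [90, 41, 65, 22, ∞, 90]
  [8, 8, 8, 8, 44, ∞]
D(2):
  [∞, 41, 61, 41, 25, 91]
  [53, ∞, 99, 72, 25, 53]
  [52, 52, ∞, 66, 98, 99]
  [53, 94, 94, ∞, 25, 53]
  [90, 41, 65, 41, ∞, 90]
  [8, 8, 8, 8, 44, ∞]
D(3):
  [∞, 52, 61, 61, 61, 91]
  [53, ∞, 99, 72, 98, 99]
  [52, 52, ∞, 66, 98, 99]
  [53, 94, 94, ∞, 94, 94]
  [90, 52, 65, 65, ∞, 90]
  [8, 8, 8, 8, 44, ∞]
D(4):
  [∞, 61, 61, 61, 61, 91]
  [53, ∞, 99, 72, 98, 99]
  [53, 66, ∞, 66, 98, 99]
  [53, 94, 94, ∞, 94, 94]
  [90, 65, 65, 65, ∞, 90]
  [8, 8, 8, 8, 44, ∞]
D(5):
  [∞, 61, 61, 61, 61, 91]
  [90, ∞, 99, 72, 98, 99]
  [90, 66, ∞, 66, 98, 99]
  [90, 94, 94, ∞, 94, 94]
  [90, 65, 65, 65, ∞, 90]
  [44, 44, 44, 44, 44, ∞]
D(6):
  [∞, 61, 61, 61, 61, 91]
  [90, ∞, 99, 72, 98, 99]
  [90, 66, ∞, 66, 98, 99]
  [90, 94, 94, ∞, 94, 94]
  [90, 65, 65, 65, ∞, 90]
  [44, 44, 44, 44, 44, ∞]
Answer: C*[2][1] = 66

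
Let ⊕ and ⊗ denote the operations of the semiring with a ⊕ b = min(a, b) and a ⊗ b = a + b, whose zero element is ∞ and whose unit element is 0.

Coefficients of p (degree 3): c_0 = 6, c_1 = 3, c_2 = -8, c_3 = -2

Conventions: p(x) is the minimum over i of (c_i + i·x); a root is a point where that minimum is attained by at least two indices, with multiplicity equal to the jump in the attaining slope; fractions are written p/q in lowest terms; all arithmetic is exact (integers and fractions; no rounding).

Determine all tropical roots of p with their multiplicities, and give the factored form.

hull edge (i=0, c=6) to (i=2, c=-8): slope -7, span 2
hull edge (i=2, c=-8) to (i=3, c=-2): slope 6, span 1
Factored form: p(x) = -2 ⊗ (x ⊕ (-6)) ⊗ (x ⊕ 7) ⊗ (x ⊕ 7)
Answer: roots = -6 (mult 1), 7 (mult 2)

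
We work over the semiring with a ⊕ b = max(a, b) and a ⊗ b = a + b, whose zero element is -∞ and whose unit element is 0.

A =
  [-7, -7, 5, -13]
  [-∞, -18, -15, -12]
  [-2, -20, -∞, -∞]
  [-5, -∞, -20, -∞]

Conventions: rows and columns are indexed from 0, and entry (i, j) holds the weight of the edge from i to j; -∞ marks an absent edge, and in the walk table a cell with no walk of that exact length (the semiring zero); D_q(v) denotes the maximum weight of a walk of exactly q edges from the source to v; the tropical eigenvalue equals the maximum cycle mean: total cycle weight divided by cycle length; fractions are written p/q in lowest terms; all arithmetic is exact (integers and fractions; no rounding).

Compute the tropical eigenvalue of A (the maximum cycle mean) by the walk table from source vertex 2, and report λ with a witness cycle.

q=0: [-∞, -∞, 0, -∞]
q=1: [-2, -20, -∞, -∞]
q=2: [-9, -9, 3, -15]
q=3: [1, -16, -4, -21]
q=4: [-6, -6, 6, -12]
Optimal cycle mean attained by: cycle 0->2->0, total 5 + (-2), length 2.
Answer: λ = 3/2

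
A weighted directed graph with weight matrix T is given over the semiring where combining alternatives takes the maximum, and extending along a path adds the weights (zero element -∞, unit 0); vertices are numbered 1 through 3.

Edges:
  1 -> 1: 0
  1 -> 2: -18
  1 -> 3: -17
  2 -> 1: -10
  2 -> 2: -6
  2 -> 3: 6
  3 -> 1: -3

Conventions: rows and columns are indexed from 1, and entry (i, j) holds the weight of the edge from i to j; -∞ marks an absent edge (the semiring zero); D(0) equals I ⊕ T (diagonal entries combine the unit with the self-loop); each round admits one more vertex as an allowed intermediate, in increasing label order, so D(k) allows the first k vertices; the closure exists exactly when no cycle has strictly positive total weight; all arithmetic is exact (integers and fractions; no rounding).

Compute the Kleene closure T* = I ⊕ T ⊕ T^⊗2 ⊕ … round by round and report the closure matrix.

D(0):
  [0, -18, -17]
  [-10, 0, 6]
  [-3, -∞, 0]
D(1):
  [0, -18, -17]
  [-10, 0, 6]
  [-3, -21, 0]
D(2):
  [0, -18, -12]
  [-10, 0, 6]
  [-3, -21, 0]
D(3):
  [0, -18, -12]
  [3, 0, 6]
  [-3, -21, 0]
Answer: T* = [[0, -18, -12], [3, 0, 6], [-3, -21, 0]]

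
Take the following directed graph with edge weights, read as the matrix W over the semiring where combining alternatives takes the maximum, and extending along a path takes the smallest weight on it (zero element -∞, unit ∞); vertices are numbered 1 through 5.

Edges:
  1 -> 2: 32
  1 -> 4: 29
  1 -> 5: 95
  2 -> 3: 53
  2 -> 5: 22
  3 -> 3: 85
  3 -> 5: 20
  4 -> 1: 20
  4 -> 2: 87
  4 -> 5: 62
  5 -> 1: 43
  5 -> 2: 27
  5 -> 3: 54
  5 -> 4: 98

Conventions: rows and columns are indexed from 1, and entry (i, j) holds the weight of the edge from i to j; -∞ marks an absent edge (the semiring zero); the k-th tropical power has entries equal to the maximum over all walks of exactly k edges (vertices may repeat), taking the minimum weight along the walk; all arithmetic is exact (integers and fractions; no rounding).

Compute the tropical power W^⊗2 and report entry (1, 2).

W^⊗2:
  [43, 29, 54, 95, 29]
  [22, 22, 53, 22, 20]
  [20, 20, 85, 20, 20]
  [43, 27, 54, 62, 22]
  [20, 87, 54, 29, 62]
Key observation: the optimum is the walk 1->4->2, with weight 29 min 87 = 29.
Optimal value attained by: walk 1->4->2.
Answer: (W^⊗2)[1][2] = 29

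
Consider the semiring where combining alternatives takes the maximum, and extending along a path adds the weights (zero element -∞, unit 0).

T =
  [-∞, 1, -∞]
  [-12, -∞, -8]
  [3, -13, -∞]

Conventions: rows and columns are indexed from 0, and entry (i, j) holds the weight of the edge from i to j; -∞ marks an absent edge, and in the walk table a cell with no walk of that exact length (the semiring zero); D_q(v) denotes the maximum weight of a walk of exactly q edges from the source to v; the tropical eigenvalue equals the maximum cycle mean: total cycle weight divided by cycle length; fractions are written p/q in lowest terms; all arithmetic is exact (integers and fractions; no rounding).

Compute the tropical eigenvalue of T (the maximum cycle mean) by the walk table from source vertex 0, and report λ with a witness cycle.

q=0: [0, -∞, -∞]
q=1: [-∞, 1, -∞]
q=2: [-11, -∞, -7]
q=3: [-4, -10, -∞]
Optimal cycle mean attained by: cycle 0->1->2->0, total 1 + (-8) + 3, length 3.
Answer: λ = -4/3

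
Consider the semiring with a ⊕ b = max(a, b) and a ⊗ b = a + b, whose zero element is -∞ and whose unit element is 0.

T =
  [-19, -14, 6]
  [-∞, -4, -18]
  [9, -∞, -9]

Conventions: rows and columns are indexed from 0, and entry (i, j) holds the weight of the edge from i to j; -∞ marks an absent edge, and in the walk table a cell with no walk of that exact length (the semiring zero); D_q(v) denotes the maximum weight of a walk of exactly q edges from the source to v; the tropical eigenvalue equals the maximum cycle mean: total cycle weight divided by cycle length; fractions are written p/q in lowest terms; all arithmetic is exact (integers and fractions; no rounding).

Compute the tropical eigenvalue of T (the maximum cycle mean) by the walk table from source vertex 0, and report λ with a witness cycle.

q=0: [0, -∞, -∞]
q=1: [-19, -14, 6]
q=2: [15, -18, -3]
q=3: [6, 1, 21]
Optimal cycle mean attained by: cycle 0->2->0, total 6 + 9, length 2.
Answer: λ = 15/2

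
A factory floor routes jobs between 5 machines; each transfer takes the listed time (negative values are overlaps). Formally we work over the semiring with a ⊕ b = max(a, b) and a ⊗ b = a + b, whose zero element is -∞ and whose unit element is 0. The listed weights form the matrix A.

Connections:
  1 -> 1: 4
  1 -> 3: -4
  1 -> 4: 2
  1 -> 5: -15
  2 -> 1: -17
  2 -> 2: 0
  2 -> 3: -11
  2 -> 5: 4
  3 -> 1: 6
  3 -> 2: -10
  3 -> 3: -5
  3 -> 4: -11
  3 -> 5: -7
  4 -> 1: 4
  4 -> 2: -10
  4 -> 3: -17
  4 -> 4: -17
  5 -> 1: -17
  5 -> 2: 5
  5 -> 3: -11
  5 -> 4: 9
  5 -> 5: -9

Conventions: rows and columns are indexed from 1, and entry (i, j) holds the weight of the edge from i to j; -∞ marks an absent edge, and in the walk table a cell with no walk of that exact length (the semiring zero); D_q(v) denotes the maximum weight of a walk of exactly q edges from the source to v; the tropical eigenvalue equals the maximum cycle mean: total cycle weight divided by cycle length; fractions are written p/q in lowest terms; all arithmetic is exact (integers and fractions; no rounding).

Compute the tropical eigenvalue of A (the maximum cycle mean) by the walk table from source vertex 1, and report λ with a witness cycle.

q=0: [0, -∞, -∞, -∞, -∞]
q=1: [4, -∞, -4, 2, -15]
q=2: [8, -8, 0, 6, -11]
q=3: [12, -4, 4, 10, -4]
q=4: [16, 1, 8, 14, 0]
q=5: [20, 5, 12, 18, 5]
Optimal cycle mean attained by: cycle 2->5->2, total 4 + 5, length 2.
Answer: λ = 9/2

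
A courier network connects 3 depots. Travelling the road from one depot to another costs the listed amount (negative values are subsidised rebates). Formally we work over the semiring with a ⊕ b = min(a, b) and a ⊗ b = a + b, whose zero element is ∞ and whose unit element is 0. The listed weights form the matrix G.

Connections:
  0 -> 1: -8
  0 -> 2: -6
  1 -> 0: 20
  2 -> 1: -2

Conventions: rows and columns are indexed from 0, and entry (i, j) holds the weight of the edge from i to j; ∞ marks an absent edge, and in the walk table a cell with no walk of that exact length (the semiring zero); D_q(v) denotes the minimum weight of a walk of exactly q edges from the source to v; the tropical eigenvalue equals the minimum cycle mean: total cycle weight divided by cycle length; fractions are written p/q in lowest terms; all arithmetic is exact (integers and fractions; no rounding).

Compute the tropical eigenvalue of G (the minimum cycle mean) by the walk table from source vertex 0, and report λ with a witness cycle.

q=0: [0, ∞, ∞]
q=1: [∞, -8, -6]
q=2: [12, -8, ∞]
q=3: [12, 4, 6]
Optimal cycle mean attained by: cycle 0->2->1->0, total (-6) + (-2) + 20, length 3.
Answer: λ = 4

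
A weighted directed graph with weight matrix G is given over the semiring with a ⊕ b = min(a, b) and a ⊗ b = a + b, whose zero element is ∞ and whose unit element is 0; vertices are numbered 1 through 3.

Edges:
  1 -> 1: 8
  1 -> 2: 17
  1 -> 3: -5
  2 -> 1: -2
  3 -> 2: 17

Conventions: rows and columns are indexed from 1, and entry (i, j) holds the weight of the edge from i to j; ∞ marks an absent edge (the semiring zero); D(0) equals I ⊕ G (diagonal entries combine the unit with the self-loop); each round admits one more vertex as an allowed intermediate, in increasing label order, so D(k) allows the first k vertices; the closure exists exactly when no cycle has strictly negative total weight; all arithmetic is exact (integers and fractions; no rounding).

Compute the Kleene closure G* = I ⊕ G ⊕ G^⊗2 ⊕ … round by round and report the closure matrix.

D(0):
  [0, 17, -5]
  [-2, 0, ∞]
  [∞, 17, 0]
D(1):
  [0, 17, -5]
  [-2, 0, -7]
  [∞, 17, 0]
D(2):
  [0, 17, -5]
  [-2, 0, -7]
  [15, 17, 0]
D(3):
  [0, 12, -5]
  [-2, 0, -7]
  [15, 17, 0]
Answer: G* = [[0, 12, -5], [-2, 0, -7], [15, 17, 0]]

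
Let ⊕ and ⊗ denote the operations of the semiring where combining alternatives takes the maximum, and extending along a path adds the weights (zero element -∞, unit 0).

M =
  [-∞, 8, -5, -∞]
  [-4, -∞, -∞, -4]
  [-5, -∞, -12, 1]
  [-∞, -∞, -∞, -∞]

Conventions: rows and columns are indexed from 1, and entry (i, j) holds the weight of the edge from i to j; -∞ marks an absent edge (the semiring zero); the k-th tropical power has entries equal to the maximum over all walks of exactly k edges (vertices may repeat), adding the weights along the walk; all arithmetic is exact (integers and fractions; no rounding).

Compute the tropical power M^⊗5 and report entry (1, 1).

M^⊗2:
  [4, -∞, -17, 4]
  [-∞, 4, -9, -∞]
  [-17, 3, -10, -11]
  [-∞, -∞, -∞, -∞]
M^⊗3:
  [-22, 12, -1, -16]
  [0, -∞, -21, 0]
  [-1, -9, -22, -1]
  [-∞, -∞, -∞, -∞]
M^⊗4:
  [8, -14, -13, 8]
  [-26, 8, -5, -20]
  [-13, 7, -6, -13]
  [-∞, -∞, -∞, -∞]
M^⊗5:
  [-18, 16, 3, -12]
  [4, -18, -17, 4]
  [3, -5, -18, 3]
  [-∞, -∞, -∞, -∞]
Key observation: the optimum is the walk 1->2->1->3->3->1, with weight 8 + (-4) + (-5) + (-12) + (-5) = -18.
Optimal value attained by: walk 1->2->1->3->3->1.
Answer: (M^⊗5)[1][1] = -18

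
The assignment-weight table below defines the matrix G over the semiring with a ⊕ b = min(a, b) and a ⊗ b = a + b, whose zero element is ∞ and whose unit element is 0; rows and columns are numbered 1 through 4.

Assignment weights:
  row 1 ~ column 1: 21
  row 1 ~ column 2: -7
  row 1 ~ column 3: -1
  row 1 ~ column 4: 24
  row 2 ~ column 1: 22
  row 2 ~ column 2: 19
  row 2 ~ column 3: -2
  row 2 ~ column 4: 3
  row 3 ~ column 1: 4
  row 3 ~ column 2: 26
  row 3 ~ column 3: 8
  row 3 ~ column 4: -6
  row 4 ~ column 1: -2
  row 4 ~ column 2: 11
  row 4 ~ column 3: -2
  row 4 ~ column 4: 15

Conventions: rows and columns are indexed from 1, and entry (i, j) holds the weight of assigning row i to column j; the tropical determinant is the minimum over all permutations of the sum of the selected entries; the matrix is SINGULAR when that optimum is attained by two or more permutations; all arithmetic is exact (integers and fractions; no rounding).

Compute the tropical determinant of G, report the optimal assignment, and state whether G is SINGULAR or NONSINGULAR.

σ = (1, 2, 3, 4): 21 + 19 + 8 + 15 = 63
σ = (1, 2, 4, 3): 21 + 19 + (-6) + (-2) = 32
σ = (1, 3, 2, 4): 21 + (-2) + 26 + 15 = 60
σ = (1, 3, 4, 2): 21 + (-2) + (-6) + 11 = 24
σ = (1, 4, 2, 3): 21 + 3 + 26 + (-2) = 48
σ = (1, 4, 3, 2): 21 + 3 + 8 + 11 = 43
σ = (2, 1, 3, 4): (-7) + 22 + 8 + 15 = 38
σ = (2, 1, 4, 3): (-7) + 22 + (-6) + (-2) = 7
σ = (2, 3, 1, 4): (-7) + (-2) + 4 + 15 = 10
σ = (2, 3, 4, 1): (-7) + (-2) + (-6) + (-2) = -17
σ = (2, 4, 1, 3): (-7) + 3 + 4 + (-2) = -2
σ = (2, 4, 3, 1): (-7) + 3 + 8 + (-2) = 2
σ = (3, 1, 2, 4): (-1) + 22 + 26 + 15 = 62
σ = (3, 1, 4, 2): (-1) + 22 + (-6) + 11 = 26
σ = (3, 2, 1, 4): (-1) + 19 + 4 + 15 = 37
σ = (3, 2, 4, 1): (-1) + 19 + (-6) + (-2) = 10
σ = (3, 4, 1, 2): (-1) + 3 + 4 + 11 = 17
σ = (3, 4, 2, 1): (-1) + 3 + 26 + (-2) = 26
σ = (4, 1, 2, 3): 24 + 22 + 26 + (-2) = 70
σ = (4, 1, 3, 2): 24 + 22 + 8 + 11 = 65
σ = (4, 2, 1, 3): 24 + 19 + 4 + (-2) = 45
σ = (4, 2, 3, 1): 24 + 19 + 8 + (-2) = 49
σ = (4, 3, 1, 2): 24 + (-2) + 4 + 11 = 37
σ = (4, 3, 2, 1): 24 + (-2) + 26 + (-2) = 46
Optimal value attained by: σ = (2, 3, 4, 1).
Answer: det⊕(G) = -17; verdict: NONSINGULAR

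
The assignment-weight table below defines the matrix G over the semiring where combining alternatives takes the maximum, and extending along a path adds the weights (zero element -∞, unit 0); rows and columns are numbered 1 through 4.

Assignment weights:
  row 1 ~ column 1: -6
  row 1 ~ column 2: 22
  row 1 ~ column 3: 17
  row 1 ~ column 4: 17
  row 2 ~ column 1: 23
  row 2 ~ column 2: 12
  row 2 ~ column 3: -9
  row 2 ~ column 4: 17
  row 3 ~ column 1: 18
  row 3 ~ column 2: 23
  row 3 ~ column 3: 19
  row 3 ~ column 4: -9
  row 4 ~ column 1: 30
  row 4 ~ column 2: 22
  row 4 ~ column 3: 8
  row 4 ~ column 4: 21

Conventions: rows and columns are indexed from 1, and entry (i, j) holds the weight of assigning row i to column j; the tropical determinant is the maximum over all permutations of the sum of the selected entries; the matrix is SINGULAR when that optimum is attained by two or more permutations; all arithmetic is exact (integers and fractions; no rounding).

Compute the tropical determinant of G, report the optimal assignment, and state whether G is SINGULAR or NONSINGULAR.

σ = (1, 2, 3, 4): (-6) + 12 + 19 + 21 = 46
σ = (1, 2, 4, 3): (-6) + 12 + (-9) + 8 = 5
σ = (1, 3, 2, 4): (-6) + (-9) + 23 + 21 = 29
σ = (1, 3, 4, 2): (-6) + (-9) + (-9) + 22 = -2
σ = (1, 4, 2, 3): (-6) + 17 + 23 + 8 = 42
σ = (1, 4, 3, 2): (-6) + 17 + 19 + 22 = 52
σ = (2, 1, 3, 4): 22 + 23 + 19 + 21 = 85
σ = (2, 1, 4, 3): 22 + 23 + (-9) + 8 = 44
σ = (2, 3, 1, 4): 22 + (-9) + 18 + 21 = 52
σ = (2, 3, 4, 1): 22 + (-9) + (-9) + 30 = 34
σ = (2, 4, 1, 3): 22 + 17 + 18 + 8 = 65
σ = (2, 4, 3, 1): 22 + 17 + 19 + 30 = 88
σ = (3, 1, 2, 4): 17 + 23 + 23 + 21 = 84
σ = (3, 1, 4, 2): 17 + 23 + (-9) + 22 = 53
σ = (3, 2, 1, 4): 17 + 12 + 18 + 21 = 68
σ = (3, 2, 4, 1): 17 + 12 + (-9) + 30 = 50
σ = (3, 4, 1, 2): 17 + 17 + 18 + 22 = 74
σ = (3, 4, 2, 1): 17 + 17 + 23 + 30 = 87
σ = (4, 1, 2, 3): 17 + 23 + 23 + 8 = 71
σ = (4, 1, 3, 2): 17 + 23 + 19 + 22 = 81
σ = (4, 2, 1, 3): 17 + 12 + 18 + 8 = 55
σ = (4, 2, 3, 1): 17 + 12 + 19 + 30 = 78
σ = (4, 3, 1, 2): 17 + (-9) + 18 + 22 = 48
σ = (4, 3, 2, 1): 17 + (-9) + 23 + 30 = 61
Optimal value attained by: σ = (2, 4, 3, 1).
Answer: det⊕(G) = 88; verdict: NONSINGULAR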